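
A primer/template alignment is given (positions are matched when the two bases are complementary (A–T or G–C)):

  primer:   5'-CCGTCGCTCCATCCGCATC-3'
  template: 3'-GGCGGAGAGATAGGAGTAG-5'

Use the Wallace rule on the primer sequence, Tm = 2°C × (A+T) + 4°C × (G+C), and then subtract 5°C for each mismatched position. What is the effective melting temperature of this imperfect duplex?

44°C

Primer base counts: A=2, T=4, G=3, C=10 → A+T=6, G+C=13
Perfect-match Tm = 2(6) + 4(13) = 12 + 52 = 64°C
Mismatches (positions where the bases are not complementary): 4 (at positions 4, 6, 10, 15)
Effective Tm = 64 − 4×5 = 64 − 20 = 44°C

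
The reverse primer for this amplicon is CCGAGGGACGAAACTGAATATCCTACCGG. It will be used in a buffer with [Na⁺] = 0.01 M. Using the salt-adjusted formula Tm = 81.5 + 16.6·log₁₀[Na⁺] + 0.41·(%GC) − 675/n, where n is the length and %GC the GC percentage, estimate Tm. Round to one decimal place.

47.6°C

Length n = 29. Counting bases: T=4, C=8, A=9, G=8
G+C = 16, so %GC = 16/29 × 100 = 55.172%
Salt term: 16.6 × (-2) = -33.2
GC term: 0.41 × 55.172 = 22.621; length term: −675/29 = −23.276
Tm = 81.5 + (-33.2) + 22.621 − 23.276 = 47.645 → 47.6°C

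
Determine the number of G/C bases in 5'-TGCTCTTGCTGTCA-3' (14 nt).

7

Base counts: T=6, G=3, C=4, A=1
Total G or C: 3 + 4 = 7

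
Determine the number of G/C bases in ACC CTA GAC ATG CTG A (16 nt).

Counting bases: A=5, T=3, C=5, G=3
Total G or C: 3 + 5 = 8

8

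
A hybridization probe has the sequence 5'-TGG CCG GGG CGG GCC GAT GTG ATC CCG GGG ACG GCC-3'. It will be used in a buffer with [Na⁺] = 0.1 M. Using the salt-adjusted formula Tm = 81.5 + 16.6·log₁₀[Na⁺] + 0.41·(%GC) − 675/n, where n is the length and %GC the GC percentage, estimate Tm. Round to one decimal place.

79.2°C

Length n = 36. Counting bases: C=11, A=3, T=4, G=18
G+C = 29, so %GC = 29/36 × 100 = 80.556%
Salt term: 16.6 × (-1) = -16.6
GC term: 0.41 × 80.556 = 33.028; length term: −675/36 = −18.75
Tm = 81.5 + (-16.6) + 33.028 − 18.75 = 79.178 → 79.2°C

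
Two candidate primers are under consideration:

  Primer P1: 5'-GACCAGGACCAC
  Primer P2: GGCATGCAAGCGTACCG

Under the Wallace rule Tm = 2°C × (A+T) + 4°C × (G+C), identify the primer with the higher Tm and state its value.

Primer P2, 56°C

Primer P1: A+T=4, G+C=8 → Tm = 2(4)+4(8) = 40°C
Primer P2: A+T=6, G+C=11 → Tm = 2(6)+4(11) = 56°C
40°C vs 56°C → primer P2 is higher.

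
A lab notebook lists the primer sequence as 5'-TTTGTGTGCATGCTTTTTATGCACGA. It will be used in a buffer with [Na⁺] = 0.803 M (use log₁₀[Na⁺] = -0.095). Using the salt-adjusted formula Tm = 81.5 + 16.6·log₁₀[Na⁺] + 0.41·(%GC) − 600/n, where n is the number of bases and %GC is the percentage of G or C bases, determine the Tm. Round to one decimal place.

72.6°C

Length n = 26. Counting bases: G=6, T=12, A=4, C=4
G+C = 10, so %GC = 10/26 × 100 = 38.462%
Salt term: 16.6 × (-0.095) = -1.577
GC term: 0.41 × 38.462 = 15.769; length term: −600/26 = −23.077
Tm = 81.5 + (-1.577) + 15.769 − 23.077 = 72.615 → 72.6°C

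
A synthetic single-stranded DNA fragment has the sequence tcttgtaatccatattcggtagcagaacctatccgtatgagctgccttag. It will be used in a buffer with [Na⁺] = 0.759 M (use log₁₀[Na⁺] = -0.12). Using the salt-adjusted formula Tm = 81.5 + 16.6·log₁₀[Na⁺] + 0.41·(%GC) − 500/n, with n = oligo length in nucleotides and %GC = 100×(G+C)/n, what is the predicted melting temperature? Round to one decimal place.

Length n = 50. Counting bases: A=12, G=10, T=16, C=12
G+C = 22, so %GC = 22/50 × 100 = 44%
Salt term: 16.6 × (-0.12) = -1.992
GC term: 0.41 × 44 = 18.04; length term: −500/50 = −10
Tm = 81.5 + (-1.992) + 18.04 − 10 = 87.548 → 87.5°C

87.5°C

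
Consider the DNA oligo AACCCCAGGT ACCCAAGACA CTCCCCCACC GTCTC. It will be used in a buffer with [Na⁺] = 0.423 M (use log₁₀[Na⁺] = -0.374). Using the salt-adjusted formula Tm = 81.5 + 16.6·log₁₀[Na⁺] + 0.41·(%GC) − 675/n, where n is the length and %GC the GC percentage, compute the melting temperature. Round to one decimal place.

Length n = 35. Counting bases: T=4, A=9, C=18, G=4
G+C = 22, so %GC = 22/35 × 100 = 62.857%
Salt term: 16.6 × (-0.374) = -6.208
GC term: 0.41 × 62.857 = 25.771; length term: −675/35 = −19.286
Tm = 81.5 + (-6.208) + 25.771 − 19.286 = 81.777 → 81.8°C

81.8°C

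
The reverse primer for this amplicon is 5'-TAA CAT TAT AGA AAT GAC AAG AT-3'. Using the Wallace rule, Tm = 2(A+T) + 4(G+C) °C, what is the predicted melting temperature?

56°C

T=6, G=3, A=12, C=2
AT pairs contribute 18, GC pairs contribute 5.
Tm = 4·5 + 2·18 = 20 + 36 = 56°C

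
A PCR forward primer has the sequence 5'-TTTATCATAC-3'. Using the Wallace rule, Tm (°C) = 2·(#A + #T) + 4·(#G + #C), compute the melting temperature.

24°C

G=0, T=5, A=3, C=2
AT pairs contribute 8, GC pairs contribute 2.
Tm = 2×8 + 4×2 = 24°C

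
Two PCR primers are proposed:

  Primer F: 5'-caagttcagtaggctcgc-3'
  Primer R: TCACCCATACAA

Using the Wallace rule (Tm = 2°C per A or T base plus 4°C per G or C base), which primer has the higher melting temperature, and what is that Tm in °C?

Primer F, 56°C

Primer F: A+T=8, G+C=10 → Tm = 2(8)+4(10) = 56°C
Primer R: A+T=7, G+C=5 → Tm = 2(7)+4(5) = 34°C
56°C vs 34°C → primer F is higher.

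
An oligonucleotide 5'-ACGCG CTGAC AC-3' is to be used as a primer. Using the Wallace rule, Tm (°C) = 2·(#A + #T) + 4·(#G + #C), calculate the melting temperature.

40°C

Counting bases: A=3, C=5, T=1, G=3
AT pairs contribute 4, GC pairs contribute 8.
Tm = 2(4) + 4(8) = 8 + 32 = 40°C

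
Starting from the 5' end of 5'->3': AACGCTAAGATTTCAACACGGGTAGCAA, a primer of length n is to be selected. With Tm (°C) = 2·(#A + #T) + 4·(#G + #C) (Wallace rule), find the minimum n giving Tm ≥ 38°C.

n = 14

First 13 bases: AACGCTAAGATTT → Tm = 34°C (< 38°C)
First 14 bases: AACGCTAAGATTTC → Tm = 38°C (≥ 38°C)
Since every base adds ≥2°C, Tm only increases with n, so the threshold is first crossed at n = 14.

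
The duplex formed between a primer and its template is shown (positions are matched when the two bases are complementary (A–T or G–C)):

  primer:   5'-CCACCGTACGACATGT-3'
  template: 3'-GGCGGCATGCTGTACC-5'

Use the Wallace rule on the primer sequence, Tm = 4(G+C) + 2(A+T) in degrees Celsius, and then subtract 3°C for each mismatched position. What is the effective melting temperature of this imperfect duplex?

44°C

Primer base counts: A=4, T=3, G=3, C=6 → A+T=7, G+C=9
Perfect-match Tm = 2(7) + 4(9) = 14 + 36 = 50°C
Mismatches (positions where the bases are not complementary): 2 (at positions 3, 16)
Effective Tm = 50 − 2×3 = 50 − 6 = 44°C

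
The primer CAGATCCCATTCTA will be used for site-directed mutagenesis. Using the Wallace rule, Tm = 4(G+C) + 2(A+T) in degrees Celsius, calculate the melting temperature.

40°C

Counting bases: A=4, T=4, C=5, G=1
AT pairs contribute 8, GC pairs contribute 6.
Tm = 2×8 + 4×6 = 40°C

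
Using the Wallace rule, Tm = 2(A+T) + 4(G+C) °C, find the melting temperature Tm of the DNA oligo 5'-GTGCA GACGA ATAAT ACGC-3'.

56°C

C=4, G=5, T=3, A=7
So N_AT = 10 and N_GC = 9.
Tm = 4·9 + 2·10 = 36 + 20 = 56°C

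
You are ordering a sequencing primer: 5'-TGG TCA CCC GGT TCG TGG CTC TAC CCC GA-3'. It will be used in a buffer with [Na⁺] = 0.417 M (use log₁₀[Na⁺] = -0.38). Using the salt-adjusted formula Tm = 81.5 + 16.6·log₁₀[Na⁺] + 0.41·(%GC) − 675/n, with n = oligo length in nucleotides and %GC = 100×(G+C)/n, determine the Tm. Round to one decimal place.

Length n = 29. Counting bases: G=8, C=11, T=7, A=3
G+C = 19, so %GC = 19/29 × 100 = 65.517%
Salt term: 16.6 × (-0.38) = -6.308
GC term: 0.41 × 65.517 = 26.862; length term: −675/29 = −23.276
Tm = 81.5 + (-6.308) + 26.862 − 23.276 = 78.778 → 78.8°C

78.8°C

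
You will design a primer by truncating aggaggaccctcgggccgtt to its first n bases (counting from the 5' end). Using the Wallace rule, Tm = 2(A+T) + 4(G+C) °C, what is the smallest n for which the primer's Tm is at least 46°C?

n = 14

First 13 bases: AGGAGGACCCTCG → Tm = 44°C (< 46°C)
First 14 bases: AGGAGGACCCTCGG → Tm = 48°C (≥ 46°C)
Each additional base adds 2°C (A/T) or 4°C (G/C), so Tm is non-decreasing in n; n = 14 is the first length to reach 46°C.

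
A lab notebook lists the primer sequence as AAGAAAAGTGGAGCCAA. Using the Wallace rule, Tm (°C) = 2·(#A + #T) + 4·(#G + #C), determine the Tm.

Counting bases: T=1, A=9, C=2, G=5
AT pairs contribute 10, GC pairs contribute 7.
Tm = 2(10) + 4(7) = 20 + 28 = 48°C

48°C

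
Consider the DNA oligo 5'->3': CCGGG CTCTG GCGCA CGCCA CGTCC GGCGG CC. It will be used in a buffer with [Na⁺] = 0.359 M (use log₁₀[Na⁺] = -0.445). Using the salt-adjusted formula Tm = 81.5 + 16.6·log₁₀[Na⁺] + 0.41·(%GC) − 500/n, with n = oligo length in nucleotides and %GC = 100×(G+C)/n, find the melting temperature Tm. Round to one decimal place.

Length n = 32. Base counts: C=15, A=2, G=12, T=3
G+C = 27, so %GC = 27/32 × 100 = 84.375%
Salt term: 16.6 × (-0.445) = -7.387
GC term: 0.41 × 84.375 = 34.594; length term: −500/32 = −15.625
Tm = 81.5 + (-7.387) + 34.594 − 15.625 = 93.082 → 93.1°C

93.1°C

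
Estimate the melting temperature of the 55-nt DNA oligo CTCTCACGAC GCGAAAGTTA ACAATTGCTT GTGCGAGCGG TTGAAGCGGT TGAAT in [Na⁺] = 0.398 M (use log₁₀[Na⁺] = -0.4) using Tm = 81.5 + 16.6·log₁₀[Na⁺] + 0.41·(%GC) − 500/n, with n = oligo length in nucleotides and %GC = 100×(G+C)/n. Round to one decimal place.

Length n = 55. Scanning the sequence gives T=14, A=14, G=16, C=11.
G+C = 27, so %GC = 27/55 × 100 = 49.091%
Salt term: 16.6 × (-0.4) = -6.64
GC term: 0.41 × 49.091 = 20.127; length term: −500/55 = −9.091
Tm = 81.5 + (-6.64) + 20.127 − 9.091 = 85.896 → 85.9°C

85.9°C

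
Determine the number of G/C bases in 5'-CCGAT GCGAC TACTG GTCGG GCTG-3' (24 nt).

Scanning the sequence gives A=3, C=7, T=5, G=9.
G+C = 9 + 7 = 16

16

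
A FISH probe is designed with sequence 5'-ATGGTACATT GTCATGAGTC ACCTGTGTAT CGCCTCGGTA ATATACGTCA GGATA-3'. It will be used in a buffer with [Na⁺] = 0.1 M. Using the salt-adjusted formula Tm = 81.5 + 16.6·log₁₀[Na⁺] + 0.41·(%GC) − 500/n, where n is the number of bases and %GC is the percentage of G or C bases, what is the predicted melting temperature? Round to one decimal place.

Length n = 55. Base counts: A=14, G=13, T=17, C=11
G+C = 24, so %GC = 24/55 × 100 = 43.636%
Salt term: 16.6 × (-1) = -16.6
GC term: 0.41 × 43.636 = 17.891; length term: −500/55 = −9.091
Tm = 81.5 + (-16.6) + 17.891 − 9.091 = 73.7 → 73.7°C

73.7°C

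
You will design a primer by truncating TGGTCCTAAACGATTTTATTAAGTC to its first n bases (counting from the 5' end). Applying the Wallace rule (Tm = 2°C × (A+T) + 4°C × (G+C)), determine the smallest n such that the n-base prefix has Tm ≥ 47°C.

n = 18

First 17 bases: TGGTCCTAAACGATTTT → Tm = 46°C (< 47°C)
First 18 bases: TGGTCCTAAACGATTTTA → Tm = 48°C (≥ 47°C)
Each additional base adds 2°C (A/T) or 4°C (G/C), so Tm is non-decreasing in n; n = 18 is the first length to reach 47°C.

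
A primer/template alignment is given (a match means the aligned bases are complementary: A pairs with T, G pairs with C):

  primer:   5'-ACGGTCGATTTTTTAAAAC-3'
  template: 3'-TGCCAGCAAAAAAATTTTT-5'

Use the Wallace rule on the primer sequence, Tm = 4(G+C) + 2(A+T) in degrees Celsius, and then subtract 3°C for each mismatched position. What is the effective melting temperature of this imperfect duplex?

Primer base counts: A=6, T=7, G=3, C=3 → A+T=13, G+C=6
Perfect-match Tm = 2(13) + 4(6) = 26 + 24 = 50°C
Mismatches (positions where the bases are not complementary): 2 (at positions 8, 19)
Effective Tm = 50 − 2×3 = 50 − 6 = 44°C

44°C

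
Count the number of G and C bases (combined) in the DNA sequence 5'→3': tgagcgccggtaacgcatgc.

13

Base counts: T=3, A=4, G=7, C=6
Total G or C: 7 + 6 = 13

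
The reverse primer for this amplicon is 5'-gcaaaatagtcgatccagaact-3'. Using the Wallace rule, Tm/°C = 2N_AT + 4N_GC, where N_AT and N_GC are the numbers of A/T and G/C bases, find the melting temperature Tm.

Base counts: G=4, A=9, T=4, C=5
AT pairs contribute 13, GC pairs contribute 9.
Tm = 2×13 + 4×9 = 62°C

62°C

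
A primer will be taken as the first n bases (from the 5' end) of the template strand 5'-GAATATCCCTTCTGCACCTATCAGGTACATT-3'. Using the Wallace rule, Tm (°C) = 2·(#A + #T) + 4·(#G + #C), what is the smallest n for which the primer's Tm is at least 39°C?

First 13 bases: GAATATCCCTTCT → Tm = 36°C (< 39°C)
First 14 bases: GAATATCCCTTCTG → Tm = 40°C (≥ 39°C)
Since every base adds ≥2°C, Tm only increases with n, so the threshold is first crossed at n = 14.

n = 14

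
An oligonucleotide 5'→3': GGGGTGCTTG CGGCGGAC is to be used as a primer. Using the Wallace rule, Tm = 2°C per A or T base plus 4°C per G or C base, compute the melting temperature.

64°C

Scanning the sequence gives T=3, G=10, A=1, C=4.
A+T = 4, G+C = 14
Tm = 2×4 + 4×14 = 64°C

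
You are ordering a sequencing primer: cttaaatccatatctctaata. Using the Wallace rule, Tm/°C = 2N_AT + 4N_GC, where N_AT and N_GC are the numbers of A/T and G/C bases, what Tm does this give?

52°C

Base counts: A=8, C=5, T=8, G=0
A+T = 16, G+C = 5
Tm = 2×16 + 4×5 = 52°C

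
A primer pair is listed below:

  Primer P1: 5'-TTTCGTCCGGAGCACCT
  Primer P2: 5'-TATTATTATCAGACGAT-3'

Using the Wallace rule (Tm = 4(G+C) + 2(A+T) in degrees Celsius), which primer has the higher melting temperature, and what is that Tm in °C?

Primer P1, 54°C

Primer P1: A+T=7, G+C=10 → Tm = 2(7)+4(10) = 54°C
Primer P2: A+T=13, G+C=4 → Tm = 2(13)+4(4) = 42°C
54°C vs 42°C → primer P1 is higher.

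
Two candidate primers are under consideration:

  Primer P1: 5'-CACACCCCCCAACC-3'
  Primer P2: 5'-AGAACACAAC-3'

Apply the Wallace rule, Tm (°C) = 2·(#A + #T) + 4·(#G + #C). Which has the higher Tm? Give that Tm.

Primer P1: A+T=4, G+C=10 → Tm = 2(4)+4(10) = 48°C
Primer P2: A+T=6, G+C=4 → Tm = 2(6)+4(4) = 28°C
48°C vs 28°C → primer P1 is higher.

Primer P1, 48°C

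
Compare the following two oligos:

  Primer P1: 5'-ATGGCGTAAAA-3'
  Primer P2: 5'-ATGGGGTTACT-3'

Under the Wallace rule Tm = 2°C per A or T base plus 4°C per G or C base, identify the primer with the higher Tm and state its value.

Primer P2, 32°C

Primer P1: A+T=7, G+C=4 → Tm = 2(7)+4(4) = 30°C
Primer P2: A+T=6, G+C=5 → Tm = 2(6)+4(5) = 32°C
30°C vs 32°C → primer P2 is higher.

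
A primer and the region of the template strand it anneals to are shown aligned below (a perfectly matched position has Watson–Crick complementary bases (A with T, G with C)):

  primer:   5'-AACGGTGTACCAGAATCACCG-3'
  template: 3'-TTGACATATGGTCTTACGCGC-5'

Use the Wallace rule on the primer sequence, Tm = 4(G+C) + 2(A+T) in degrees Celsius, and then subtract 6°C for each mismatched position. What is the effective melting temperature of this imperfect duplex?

34°C

Primer base counts: A=7, T=3, G=5, C=6 → A+T=10, G+C=11
Perfect-match Tm = 2(10) + 4(11) = 20 + 44 = 64°C
Mismatches (positions where the bases are not complementary): 5 (at positions 4, 7, 17, 18, 19)
Effective Tm = 64 − 5×6 = 64 − 30 = 34°C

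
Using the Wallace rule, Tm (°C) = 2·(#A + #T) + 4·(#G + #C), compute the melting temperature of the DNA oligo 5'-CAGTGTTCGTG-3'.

34°C

T=4, C=2, A=1, G=4
So N_AT = 5 and N_GC = 6.
Tm = 2×5 + 4×6 = 34°C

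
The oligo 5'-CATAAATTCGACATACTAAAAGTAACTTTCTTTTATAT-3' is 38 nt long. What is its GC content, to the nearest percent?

21%

Base counts: A=15, G=2, T=15, C=6
G+C = 2 + 6 = 8 out of 38 bases
%GC = 8/38 × 100 = 21.05% ≈ 21%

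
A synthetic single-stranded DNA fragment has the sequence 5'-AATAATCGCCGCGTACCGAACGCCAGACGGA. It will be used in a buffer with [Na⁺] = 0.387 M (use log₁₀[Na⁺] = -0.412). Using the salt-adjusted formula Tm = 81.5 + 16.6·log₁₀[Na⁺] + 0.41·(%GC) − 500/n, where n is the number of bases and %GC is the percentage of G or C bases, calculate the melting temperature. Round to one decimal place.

82.3°C

Length n = 31. G=8, T=3, C=10, A=10
G+C = 18, so %GC = 18/31 × 100 = 58.065%
Salt term: 16.6 × (-0.412) = -6.839
GC term: 0.41 × 58.065 = 23.807; length term: −500/31 = −16.129
Tm = 81.5 + (-6.839) + 23.807 − 16.129 = 82.339 → 82.3°C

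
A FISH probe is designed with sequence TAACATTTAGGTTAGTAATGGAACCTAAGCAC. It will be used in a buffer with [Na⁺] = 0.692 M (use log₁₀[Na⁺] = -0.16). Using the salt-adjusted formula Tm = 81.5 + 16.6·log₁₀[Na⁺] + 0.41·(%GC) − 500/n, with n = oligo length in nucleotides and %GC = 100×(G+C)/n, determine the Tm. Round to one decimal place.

Length n = 32. C=5, A=12, T=9, G=6
G+C = 11, so %GC = 11/32 × 100 = 34.375%
Salt term: 16.6 × (-0.16) = -2.656
GC term: 0.41 × 34.375 = 14.094; length term: −500/32 = −15.625
Tm = 81.5 + (-2.656) + 14.094 − 15.625 = 77.313 → 77.3°C

77.3°C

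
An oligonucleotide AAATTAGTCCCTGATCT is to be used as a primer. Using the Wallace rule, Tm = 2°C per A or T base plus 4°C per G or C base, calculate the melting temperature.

Counting bases: A=5, G=2, T=6, C=4
AT pairs contribute 11, GC pairs contribute 6.
Tm = 2(11) + 4(6) = 22 + 24 = 46°C

46°C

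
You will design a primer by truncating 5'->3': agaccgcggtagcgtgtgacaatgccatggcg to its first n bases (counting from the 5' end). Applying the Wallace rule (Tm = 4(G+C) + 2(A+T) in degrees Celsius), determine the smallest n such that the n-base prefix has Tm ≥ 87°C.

n = 28

First 27 bases: AGACCGCGGTAGCGTGTGACAATGCCA → Tm = 86°C (< 87°C)
First 28 bases: AGACCGCGGTAGCGTGTGACAATGCCAT → Tm = 88°C (≥ 87°C)
Each additional base adds 2°C (A/T) or 4°C (G/C), so Tm is non-decreasing in n; n = 28 is the first length to reach 87°C.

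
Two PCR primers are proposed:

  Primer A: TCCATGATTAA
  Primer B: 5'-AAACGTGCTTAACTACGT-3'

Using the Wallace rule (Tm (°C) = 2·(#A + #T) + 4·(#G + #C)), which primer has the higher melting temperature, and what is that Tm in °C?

Primer A: A+T=8, G+C=3 → Tm = 2(8)+4(3) = 28°C
Primer B: A+T=11, G+C=7 → Tm = 2(11)+4(7) = 50°C
28°C vs 50°C → primer B is higher.

Primer B, 50°C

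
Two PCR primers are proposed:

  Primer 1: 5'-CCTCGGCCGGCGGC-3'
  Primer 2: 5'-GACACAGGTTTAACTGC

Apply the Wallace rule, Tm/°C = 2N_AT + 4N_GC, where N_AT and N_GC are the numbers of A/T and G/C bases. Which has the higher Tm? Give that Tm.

Primer 1: A+T=1, G+C=13 → Tm = 2(1)+4(13) = 54°C
Primer 2: A+T=9, G+C=8 → Tm = 2(9)+4(8) = 50°C
54°C vs 50°C → primer 1 is higher.

Primer 1, 54°C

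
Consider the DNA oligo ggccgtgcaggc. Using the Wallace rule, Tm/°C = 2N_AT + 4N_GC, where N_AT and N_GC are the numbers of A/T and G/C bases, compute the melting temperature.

44°C

G=6, T=1, A=1, C=4
AT pairs contribute 2, GC pairs contribute 10.
Tm = 2×2 + 4×10 = 44°C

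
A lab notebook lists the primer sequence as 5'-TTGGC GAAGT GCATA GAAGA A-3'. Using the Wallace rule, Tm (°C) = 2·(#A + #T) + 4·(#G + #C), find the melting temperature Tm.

60°C

Counting bases: C=2, A=8, G=7, T=4
AT pairs contribute 12, GC pairs contribute 9.
Tm = 2×12 + 4×9 = 60°C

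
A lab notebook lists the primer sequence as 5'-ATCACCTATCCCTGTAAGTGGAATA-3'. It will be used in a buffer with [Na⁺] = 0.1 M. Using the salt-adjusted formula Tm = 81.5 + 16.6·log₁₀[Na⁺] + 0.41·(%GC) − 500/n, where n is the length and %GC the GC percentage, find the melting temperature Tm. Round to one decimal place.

Length n = 25. Base counts: T=7, C=6, G=4, A=8
G+C = 10, so %GC = 10/25 × 100 = 40%
Salt term: 16.6 × (-1) = -16.6
GC term: 0.41 × 40 = 16.4; length term: −500/25 = −20
Tm = 81.5 + (-16.6) + 16.4 − 20 = 61.3 → 61.3°C

61.3°C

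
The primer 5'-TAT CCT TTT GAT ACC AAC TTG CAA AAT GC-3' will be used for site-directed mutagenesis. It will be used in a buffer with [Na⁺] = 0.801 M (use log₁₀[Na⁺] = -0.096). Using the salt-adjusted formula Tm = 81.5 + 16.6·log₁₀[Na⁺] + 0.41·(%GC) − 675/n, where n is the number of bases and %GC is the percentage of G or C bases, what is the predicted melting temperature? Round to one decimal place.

70.8°C

Length n = 29. Base counts: A=9, G=3, C=7, T=10
G+C = 10, so %GC = 10/29 × 100 = 34.483%
Salt term: 16.6 × (-0.096) = -1.594
GC term: 0.41 × 34.483 = 14.138; length term: −675/29 = −23.276
Tm = 81.5 + (-1.594) + 14.138 − 23.276 = 70.768 → 70.8°C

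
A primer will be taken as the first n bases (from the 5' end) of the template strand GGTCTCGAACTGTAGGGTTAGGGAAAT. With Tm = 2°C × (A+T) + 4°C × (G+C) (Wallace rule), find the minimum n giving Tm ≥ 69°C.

n = 23

First 22 bases: GGTCTCGAACTGTAGGGTTAGG → Tm = 68°C (< 69°C)
First 23 bases: GGTCTCGAACTGTAGGGTTAGGG → Tm = 72°C (≥ 69°C)
Since every base adds ≥2°C, Tm only increases with n, so the threshold is first crossed at n = 23.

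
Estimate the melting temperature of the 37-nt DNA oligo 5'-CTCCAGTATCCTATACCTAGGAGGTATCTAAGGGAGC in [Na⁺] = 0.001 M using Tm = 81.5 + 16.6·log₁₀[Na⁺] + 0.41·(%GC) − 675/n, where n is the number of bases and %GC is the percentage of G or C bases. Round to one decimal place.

33.4°C

Length n = 37. C=9, G=9, T=9, A=10
G+C = 18, so %GC = 18/37 × 100 = 48.649%
Salt term: 16.6 × (-3) = -49.8
GC term: 0.41 × 48.649 = 19.946; length term: −675/37 = −18.243
Tm = 81.5 + (-49.8) + 19.946 − 18.243 = 33.403 → 33.4°C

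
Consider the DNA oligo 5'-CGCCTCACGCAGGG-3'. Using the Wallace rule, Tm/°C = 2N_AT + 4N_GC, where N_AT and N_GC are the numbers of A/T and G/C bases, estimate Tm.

A=2, G=5, T=1, C=6
AT pairs contribute 3, GC pairs contribute 11.
Tm = 2(3) + 4(11) = 6 + 44 = 50°C

50°C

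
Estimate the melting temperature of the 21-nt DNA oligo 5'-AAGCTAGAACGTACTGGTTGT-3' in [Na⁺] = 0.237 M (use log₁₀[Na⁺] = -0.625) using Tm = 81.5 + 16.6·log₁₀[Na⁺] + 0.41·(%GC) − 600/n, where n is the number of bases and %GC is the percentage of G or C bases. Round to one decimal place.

60.1°C

Length n = 21. Base counts: A=6, C=3, T=6, G=6
G+C = 9, so %GC = 9/21 × 100 = 42.857%
Salt term: 16.6 × (-0.625) = -10.375
GC term: 0.41 × 42.857 = 17.571; length term: −600/21 = −28.571
Tm = 81.5 + (-10.375) + 17.571 − 28.571 = 60.125 → 60.1°C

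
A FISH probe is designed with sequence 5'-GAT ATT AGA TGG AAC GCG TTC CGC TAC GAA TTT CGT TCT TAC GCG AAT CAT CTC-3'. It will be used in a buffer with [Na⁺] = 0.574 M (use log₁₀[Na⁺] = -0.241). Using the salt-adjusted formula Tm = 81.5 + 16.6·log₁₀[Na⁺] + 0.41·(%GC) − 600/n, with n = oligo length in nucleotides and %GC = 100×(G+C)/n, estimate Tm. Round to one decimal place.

84.6°C

Length n = 54. Base counts: A=13, C=13, G=11, T=17
G+C = 24, so %GC = 24/54 × 100 = 44.444%
Salt term: 16.6 × (-0.241) = -4.001
GC term: 0.41 × 44.444 = 18.222; length term: −600/54 = −11.111
Tm = 81.5 + (-4.001) + 18.222 − 11.111 = 84.61 → 84.6°C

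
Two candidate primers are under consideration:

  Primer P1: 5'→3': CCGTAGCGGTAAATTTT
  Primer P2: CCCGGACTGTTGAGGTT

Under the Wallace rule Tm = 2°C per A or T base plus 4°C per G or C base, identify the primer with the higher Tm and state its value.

Primer P2, 54°C

Primer P1: A+T=10, G+C=7 → Tm = 2(10)+4(7) = 48°C
Primer P2: A+T=7, G+C=10 → Tm = 2(7)+4(10) = 54°C
48°C vs 54°C → primer P2 is higher.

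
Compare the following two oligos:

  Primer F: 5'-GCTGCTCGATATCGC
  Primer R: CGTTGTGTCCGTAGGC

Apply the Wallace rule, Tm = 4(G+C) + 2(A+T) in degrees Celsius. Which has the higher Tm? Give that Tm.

Primer F: A+T=6, G+C=9 → Tm = 2(6)+4(9) = 48°C
Primer R: A+T=6, G+C=10 → Tm = 2(6)+4(10) = 52°C
48°C vs 52°C → primer R is higher.

Primer R, 52°C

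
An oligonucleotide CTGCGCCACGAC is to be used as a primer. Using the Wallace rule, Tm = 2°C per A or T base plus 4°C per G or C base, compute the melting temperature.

A=2, C=6, G=3, T=1
AT pairs contribute 3, GC pairs contribute 9.
Tm = 2×3 + 4×9 = 42°C

42°C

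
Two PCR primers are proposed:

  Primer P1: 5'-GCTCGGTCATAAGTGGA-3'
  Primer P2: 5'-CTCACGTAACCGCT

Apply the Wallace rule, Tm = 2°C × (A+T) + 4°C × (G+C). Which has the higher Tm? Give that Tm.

Primer P1: A+T=8, G+C=9 → Tm = 2(8)+4(9) = 52°C
Primer P2: A+T=6, G+C=8 → Tm = 2(6)+4(8) = 44°C
52°C vs 44°C → primer P1 is higher.

Primer P1, 52°C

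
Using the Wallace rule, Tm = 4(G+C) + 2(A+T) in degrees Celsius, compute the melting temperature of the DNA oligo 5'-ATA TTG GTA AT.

C=0, T=5, A=4, G=2
A+T = 9, G+C = 2
Tm = 2×9 + 4×2 = 26°C

26°C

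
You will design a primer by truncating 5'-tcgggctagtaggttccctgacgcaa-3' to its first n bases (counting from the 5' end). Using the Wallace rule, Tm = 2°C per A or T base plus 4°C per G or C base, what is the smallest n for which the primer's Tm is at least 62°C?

First 19 bases: TCGGGCTAGTAGGTTCCCT → Tm = 60°C (< 62°C)
First 20 bases: TCGGGCTAGTAGGTTCCCTG → Tm = 64°C (≥ 62°C)
Each additional base adds 2°C (A/T) or 4°C (G/C), so Tm is non-decreasing in n; n = 20 is the first length to reach 62°C.

n = 20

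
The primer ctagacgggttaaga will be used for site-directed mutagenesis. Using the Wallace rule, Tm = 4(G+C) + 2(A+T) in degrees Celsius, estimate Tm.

Base counts: T=3, A=5, G=5, C=2
A+T = 8, G+C = 7
Tm = 2×8 + 4×7 = 44°C

44°C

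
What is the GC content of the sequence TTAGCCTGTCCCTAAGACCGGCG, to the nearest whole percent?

61%

Scanning the sequence gives T=5, G=6, A=4, C=8.
G+C = 6 + 8 = 14 out of 23 bases
%GC = 14/23 × 100 = 60.87% ≈ 61%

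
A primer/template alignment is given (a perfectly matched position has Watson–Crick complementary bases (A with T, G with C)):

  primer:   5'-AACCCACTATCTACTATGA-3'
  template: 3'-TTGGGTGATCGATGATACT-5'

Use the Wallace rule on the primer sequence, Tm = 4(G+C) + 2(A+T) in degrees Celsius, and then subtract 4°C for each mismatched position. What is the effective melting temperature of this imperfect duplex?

Primer base counts: A=7, T=5, G=1, C=6 → A+T=12, G+C=7
Perfect-match Tm = 2(12) + 4(7) = 24 + 28 = 52°C
Mismatches (positions where the bases are not complementary): 1 (at position 10)
Effective Tm = 52 − 1×4 = 52 − 4 = 48°C

48°C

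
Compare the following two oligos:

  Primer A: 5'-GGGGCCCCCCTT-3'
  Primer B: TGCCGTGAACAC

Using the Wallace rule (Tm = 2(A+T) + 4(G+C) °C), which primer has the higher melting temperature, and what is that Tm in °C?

Primer A: A+T=2, G+C=10 → Tm = 2(2)+4(10) = 44°C
Primer B: A+T=5, G+C=7 → Tm = 2(5)+4(7) = 38°C
44°C vs 38°C → primer A is higher.

Primer A, 44°C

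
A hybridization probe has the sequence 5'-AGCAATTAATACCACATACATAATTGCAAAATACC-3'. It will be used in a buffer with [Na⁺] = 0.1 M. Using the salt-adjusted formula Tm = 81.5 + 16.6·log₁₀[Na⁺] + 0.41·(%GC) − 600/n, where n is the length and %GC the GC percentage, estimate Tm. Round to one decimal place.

59.5°C

Length n = 35. Counting bases: C=8, G=2, T=8, A=17
G+C = 10, so %GC = 10/35 × 100 = 28.571%
Salt term: 16.6 × (-1) = -16.6
GC term: 0.41 × 28.571 = 11.714; length term: −600/35 = −17.143
Tm = 81.5 + (-16.6) + 11.714 − 17.143 = 59.471 → 59.5°C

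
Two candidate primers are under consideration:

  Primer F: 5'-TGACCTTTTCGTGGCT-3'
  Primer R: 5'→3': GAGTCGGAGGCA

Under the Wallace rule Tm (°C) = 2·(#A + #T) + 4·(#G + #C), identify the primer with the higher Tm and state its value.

Primer F: A+T=8, G+C=8 → Tm = 2(8)+4(8) = 48°C
Primer R: A+T=4, G+C=8 → Tm = 2(4)+4(8) = 40°C
48°C vs 40°C → primer F is higher.

Primer F, 48°C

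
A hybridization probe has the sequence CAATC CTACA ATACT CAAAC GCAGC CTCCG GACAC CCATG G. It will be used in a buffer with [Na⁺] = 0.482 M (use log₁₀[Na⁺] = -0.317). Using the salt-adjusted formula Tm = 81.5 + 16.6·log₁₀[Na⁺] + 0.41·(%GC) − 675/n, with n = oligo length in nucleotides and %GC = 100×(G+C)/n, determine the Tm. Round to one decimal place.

Length n = 41. Counting bases: A=13, T=6, C=16, G=6
G+C = 22, so %GC = 22/41 × 100 = 53.659%
Salt term: 16.6 × (-0.317) = -5.262
GC term: 0.41 × 53.659 = 22; length term: −675/41 = −16.463
Tm = 81.5 + (-5.262) + 22 − 16.463 = 81.775 → 81.8°C

81.8°C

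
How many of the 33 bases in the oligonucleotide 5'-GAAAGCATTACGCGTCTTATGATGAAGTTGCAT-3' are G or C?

Scanning the sequence gives G=8, A=10, T=10, C=5.
Total G or C: 8 + 5 = 13

13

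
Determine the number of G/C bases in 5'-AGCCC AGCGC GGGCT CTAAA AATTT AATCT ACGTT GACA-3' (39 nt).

Counting bases: G=8, C=10, T=9, A=12
Total G or C: 8 + 10 = 18

18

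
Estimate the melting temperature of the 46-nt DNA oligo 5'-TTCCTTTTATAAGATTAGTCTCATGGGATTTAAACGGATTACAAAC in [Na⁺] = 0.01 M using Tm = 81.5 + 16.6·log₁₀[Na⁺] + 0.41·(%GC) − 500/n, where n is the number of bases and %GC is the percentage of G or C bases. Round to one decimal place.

Length n = 46. G=7, C=7, T=17, A=15
G+C = 14, so %GC = 14/46 × 100 = 30.435%
Salt term: 16.6 × (-2) = -33.2
GC term: 0.41 × 30.435 = 12.478; length term: −500/46 = −10.87
Tm = 81.5 + (-33.2) + 12.478 − 10.87 = 49.908 → 49.9°C

49.9°C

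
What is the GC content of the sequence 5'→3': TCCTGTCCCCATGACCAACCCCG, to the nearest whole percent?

Base counts: A=4, G=3, T=4, C=12
G+C = 3 + 12 = 15 out of 23 bases
%GC = 15/23 × 100 = 65.22% ≈ 65%

65%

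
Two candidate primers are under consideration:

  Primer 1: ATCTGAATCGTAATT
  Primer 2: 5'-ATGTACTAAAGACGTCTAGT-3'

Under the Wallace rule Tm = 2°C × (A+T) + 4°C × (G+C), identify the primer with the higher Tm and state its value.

Primer 1: A+T=11, G+C=4 → Tm = 2(11)+4(4) = 38°C
Primer 2: A+T=13, G+C=7 → Tm = 2(13)+4(7) = 54°C
38°C vs 54°C → primer 2 is higher.

Primer 2, 54°C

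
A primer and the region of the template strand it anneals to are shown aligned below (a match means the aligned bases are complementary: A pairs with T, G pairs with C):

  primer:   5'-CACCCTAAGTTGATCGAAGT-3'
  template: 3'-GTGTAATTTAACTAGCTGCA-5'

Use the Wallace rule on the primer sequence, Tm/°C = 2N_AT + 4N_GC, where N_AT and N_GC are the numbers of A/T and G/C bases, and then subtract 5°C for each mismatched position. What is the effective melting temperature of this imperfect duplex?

38°C

Primer base counts: A=6, T=5, G=4, C=5 → A+T=11, G+C=9
Perfect-match Tm = 2(11) + 4(9) = 22 + 36 = 58°C
Mismatches (positions where the bases are not complementary): 4 (at positions 4, 5, 9, 18)
Effective Tm = 58 − 4×5 = 58 − 20 = 38°C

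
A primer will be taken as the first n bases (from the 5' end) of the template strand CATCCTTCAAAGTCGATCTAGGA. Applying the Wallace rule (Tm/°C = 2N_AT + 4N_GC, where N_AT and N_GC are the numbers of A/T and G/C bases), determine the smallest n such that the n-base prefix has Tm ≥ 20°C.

First 6 bases: CATCCT → Tm = 18°C (< 20°C)
First 7 bases: CATCCTT → Tm = 20°C (≥ 20°C)
Since every base adds ≥2°C, Tm only increases with n, so the threshold is first crossed at n = 7.

n = 7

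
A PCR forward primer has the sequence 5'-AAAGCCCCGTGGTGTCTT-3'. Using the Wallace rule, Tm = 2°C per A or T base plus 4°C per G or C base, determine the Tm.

Scanning the sequence gives A=3, C=5, G=5, T=5.
AT pairs contribute 8, GC pairs contribute 10.
Tm = 2×8 + 4×10 = 56°C

56°C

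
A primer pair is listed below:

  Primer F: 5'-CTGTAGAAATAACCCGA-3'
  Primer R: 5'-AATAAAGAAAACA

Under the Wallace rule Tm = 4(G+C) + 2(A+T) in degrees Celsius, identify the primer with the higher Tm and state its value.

Primer F, 48°C

Primer F: A+T=10, G+C=7 → Tm = 2(10)+4(7) = 48°C
Primer R: A+T=11, G+C=2 → Tm = 2(11)+4(2) = 30°C
48°C vs 30°C → primer F is higher.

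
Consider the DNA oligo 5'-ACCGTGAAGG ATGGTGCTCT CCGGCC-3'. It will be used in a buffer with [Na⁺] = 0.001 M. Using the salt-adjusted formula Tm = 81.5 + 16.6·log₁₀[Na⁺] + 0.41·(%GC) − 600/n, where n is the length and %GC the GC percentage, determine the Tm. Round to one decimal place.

35.4°C

Length n = 26. Scanning the sequence gives C=8, G=9, A=4, T=5.
G+C = 17, so %GC = 17/26 × 100 = 65.385%
Salt term: 16.6 × (-3) = -49.8
GC term: 0.41 × 65.385 = 26.808; length term: −600/26 = −23.077
Tm = 81.5 + (-49.8) + 26.808 − 23.077 = 35.431 → 35.4°C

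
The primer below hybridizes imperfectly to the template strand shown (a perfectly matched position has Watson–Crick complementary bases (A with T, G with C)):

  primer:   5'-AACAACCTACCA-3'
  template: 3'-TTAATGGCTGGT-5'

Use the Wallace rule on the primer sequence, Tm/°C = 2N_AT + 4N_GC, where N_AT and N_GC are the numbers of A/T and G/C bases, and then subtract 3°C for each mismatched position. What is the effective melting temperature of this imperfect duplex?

Primer base counts: A=6, T=1, G=0, C=5 → A+T=7, G+C=5
Perfect-match Tm = 2(7) + 4(5) = 14 + 20 = 34°C
Mismatches (positions where the bases are not complementary): 3 (at positions 3, 4, 8)
Effective Tm = 34 − 3×3 = 34 − 9 = 25°C

25°C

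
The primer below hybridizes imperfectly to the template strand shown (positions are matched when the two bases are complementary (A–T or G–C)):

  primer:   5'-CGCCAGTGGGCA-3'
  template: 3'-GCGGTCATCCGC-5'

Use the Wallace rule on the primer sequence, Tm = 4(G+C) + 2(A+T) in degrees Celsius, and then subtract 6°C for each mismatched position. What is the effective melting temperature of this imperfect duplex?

30°C

Primer base counts: A=2, T=1, G=5, C=4 → A+T=3, G+C=9
Perfect-match Tm = 2(3) + 4(9) = 6 + 36 = 42°C
Mismatches (positions where the bases are not complementary): 2 (at positions 8, 12)
Effective Tm = 42 − 2×6 = 42 − 12 = 30°C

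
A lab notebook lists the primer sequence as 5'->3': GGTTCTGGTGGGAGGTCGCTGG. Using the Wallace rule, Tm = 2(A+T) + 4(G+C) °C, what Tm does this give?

74°C

Scanning the sequence gives G=12, A=1, C=3, T=6.
AT pairs contribute 7, GC pairs contribute 15.
Tm = 2(7) + 4(15) = 14 + 60 = 74°C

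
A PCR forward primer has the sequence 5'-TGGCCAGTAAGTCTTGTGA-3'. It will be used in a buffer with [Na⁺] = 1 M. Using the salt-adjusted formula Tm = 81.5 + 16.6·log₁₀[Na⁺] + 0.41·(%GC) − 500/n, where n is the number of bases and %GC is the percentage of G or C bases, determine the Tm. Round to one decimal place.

74.6°C

Length n = 19. Counting bases: T=6, C=3, A=4, G=6
G+C = 9, so %GC = 9/19 × 100 = 47.368%
Salt term: 16.6 × (0) = 0
GC term: 0.41 × 47.368 = 19.421; length term: −500/19 = −26.316
Tm = 81.5 + (0) + 19.421 − 26.316 = 74.605 → 74.6°C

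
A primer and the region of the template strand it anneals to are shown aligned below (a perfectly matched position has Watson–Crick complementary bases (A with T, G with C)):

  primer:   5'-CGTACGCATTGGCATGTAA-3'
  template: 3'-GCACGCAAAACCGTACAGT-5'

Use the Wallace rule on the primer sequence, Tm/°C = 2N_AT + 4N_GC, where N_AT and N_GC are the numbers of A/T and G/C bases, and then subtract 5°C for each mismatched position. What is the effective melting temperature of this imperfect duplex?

36°C

Primer base counts: A=5, T=5, G=5, C=4 → A+T=10, G+C=9
Perfect-match Tm = 2(10) + 4(9) = 20 + 36 = 56°C
Mismatches (positions where the bases are not complementary): 4 (at positions 4, 7, 8, 18)
Effective Tm = 56 − 4×5 = 56 − 20 = 36°C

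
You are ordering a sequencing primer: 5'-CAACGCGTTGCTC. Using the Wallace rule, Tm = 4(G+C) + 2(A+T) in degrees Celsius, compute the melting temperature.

42°C

Base counts: G=3, C=5, T=3, A=2
AT pairs contribute 5, GC pairs contribute 8.
Tm = 2×5 + 4×8 = 42°C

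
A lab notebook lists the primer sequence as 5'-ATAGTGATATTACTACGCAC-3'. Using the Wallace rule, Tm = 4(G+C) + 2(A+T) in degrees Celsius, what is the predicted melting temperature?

G=3, A=7, T=6, C=4
A+T = 13, G+C = 7
Tm = 2×13 + 4×7 = 54°C

54°C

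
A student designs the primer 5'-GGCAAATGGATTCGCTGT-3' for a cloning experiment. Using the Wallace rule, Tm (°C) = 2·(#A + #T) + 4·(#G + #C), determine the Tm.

54°C

Scanning the sequence gives A=4, C=3, G=6, T=5.
AT pairs contribute 9, GC pairs contribute 9.
Tm = 4·9 + 2·9 = 36 + 18 = 54°C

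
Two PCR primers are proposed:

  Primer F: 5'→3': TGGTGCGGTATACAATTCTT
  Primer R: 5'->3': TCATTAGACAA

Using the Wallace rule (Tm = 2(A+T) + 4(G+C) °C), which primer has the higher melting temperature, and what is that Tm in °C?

Primer F, 56°C

Primer F: A+T=12, G+C=8 → Tm = 2(12)+4(8) = 56°C
Primer R: A+T=8, G+C=3 → Tm = 2(8)+4(3) = 28°C
56°C vs 28°C → primer F is higher.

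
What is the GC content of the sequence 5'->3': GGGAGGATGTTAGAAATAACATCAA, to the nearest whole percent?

36%

Counting bases: G=7, T=5, C=2, A=11
G+C = 7 + 2 = 9 out of 25 bases
%GC = 9/25 × 100 = 36% ≈ 36%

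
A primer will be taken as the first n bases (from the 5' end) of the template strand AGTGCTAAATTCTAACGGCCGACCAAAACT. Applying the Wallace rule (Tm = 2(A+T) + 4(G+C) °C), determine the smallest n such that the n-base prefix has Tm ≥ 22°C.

First 7 bases: AGTGCTA → Tm = 20°C (< 22°C)
First 8 bases: AGTGCTAA → Tm = 22°C (≥ 22°C)
Each additional base adds 2°C (A/T) or 4°C (G/C), so Tm is non-decreasing in n; n = 8 is the first length to reach 22°C.

n = 8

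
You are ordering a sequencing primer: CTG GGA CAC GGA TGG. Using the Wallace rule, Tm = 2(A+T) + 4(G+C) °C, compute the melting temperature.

Scanning the sequence gives T=2, C=3, A=3, G=7.
A+T = 5, G+C = 10
Tm = 4·10 + 2·5 = 40 + 10 = 50°C

50°C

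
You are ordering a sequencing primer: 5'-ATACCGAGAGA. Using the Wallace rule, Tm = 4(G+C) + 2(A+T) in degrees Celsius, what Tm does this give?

32°C

Base counts: T=1, C=2, G=3, A=5
So N_AT = 6 and N_GC = 5.
Tm = 4·5 + 2·6 = 20 + 12 = 32°C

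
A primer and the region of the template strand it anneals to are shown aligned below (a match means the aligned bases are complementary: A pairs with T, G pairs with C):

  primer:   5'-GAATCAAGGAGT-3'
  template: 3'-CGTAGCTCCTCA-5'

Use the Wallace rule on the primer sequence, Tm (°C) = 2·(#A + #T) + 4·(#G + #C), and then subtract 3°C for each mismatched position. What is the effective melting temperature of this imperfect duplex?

Primer base counts: A=5, T=2, G=4, C=1 → A+T=7, G+C=5
Perfect-match Tm = 2(7) + 4(5) = 14 + 20 = 34°C
Mismatches (positions where the bases are not complementary): 2 (at positions 2, 6)
Effective Tm = 34 − 2×3 = 34 − 6 = 28°C

28°C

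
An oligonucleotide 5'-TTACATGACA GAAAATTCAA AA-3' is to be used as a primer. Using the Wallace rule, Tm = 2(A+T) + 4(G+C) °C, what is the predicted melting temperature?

Base counts: T=5, G=2, A=12, C=3
So N_AT = 17 and N_GC = 5.
Tm = 2(17) + 4(5) = 34 + 20 = 54°C

54°C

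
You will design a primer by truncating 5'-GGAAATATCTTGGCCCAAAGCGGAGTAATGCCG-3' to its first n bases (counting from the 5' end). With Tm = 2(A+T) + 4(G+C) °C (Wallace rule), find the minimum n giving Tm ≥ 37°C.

First 13 bases: GGAAATATCTTGG → Tm = 36°C (< 37°C)
First 14 bases: GGAAATATCTTGGC → Tm = 40°C (≥ 37°C)
Each additional base adds 2°C (A/T) or 4°C (G/C), so Tm is non-decreasing in n; n = 14 is the first length to reach 37°C.

n = 14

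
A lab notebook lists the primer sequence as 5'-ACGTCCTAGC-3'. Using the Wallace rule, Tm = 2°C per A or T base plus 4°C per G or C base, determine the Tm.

Counting bases: T=2, A=2, G=2, C=4
A+T = 4, G+C = 6
Tm = 4·6 + 2·4 = 24 + 8 = 32°C

32°C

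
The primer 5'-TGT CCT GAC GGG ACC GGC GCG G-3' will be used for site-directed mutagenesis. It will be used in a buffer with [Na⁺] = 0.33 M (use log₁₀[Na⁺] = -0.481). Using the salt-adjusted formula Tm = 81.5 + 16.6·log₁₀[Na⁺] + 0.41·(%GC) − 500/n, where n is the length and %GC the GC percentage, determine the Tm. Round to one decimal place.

82.5°C

Length n = 22. A=2, T=3, C=7, G=10
G+C = 17, so %GC = 17/22 × 100 = 77.273%
Salt term: 16.6 × (-0.481) = -7.985
GC term: 0.41 × 77.273 = 31.682; length term: −500/22 = −22.727
Tm = 81.5 + (-7.985) + 31.682 − 22.727 = 82.47 → 82.5°C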